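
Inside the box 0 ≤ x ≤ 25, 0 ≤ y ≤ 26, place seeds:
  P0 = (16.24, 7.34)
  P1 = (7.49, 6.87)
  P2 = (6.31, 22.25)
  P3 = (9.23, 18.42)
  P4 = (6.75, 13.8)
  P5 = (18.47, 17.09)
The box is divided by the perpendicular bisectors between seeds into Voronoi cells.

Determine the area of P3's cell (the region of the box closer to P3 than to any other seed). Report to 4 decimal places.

1. box [0,25]×[0,26]: [(0, 0) (25, 0) (25, 26) (0, 26)]
2. ⊥bis P3·P0 via (12.735,12.88): [(0, 4.8229) (25, 20.6397) (25, 26) (0, 26)]  |A|=331.7169
3. ⊥bis P3·P1 via (8.36,12.645): [(0, 13.9044) (11.5936, 12.1579) (25, 20.6397) (25, 26) (0, 26)]  |A|=279.0734
4. ⊥bis P3·P2 via (7.77,20.335): [(0, 14.4111) (0, 13.9044) (11.5936, 12.1579) (25, 20.6397) (25, 26) (15.2005, 26)]  |A|=190.9953
5. ⊥bis P3·P4 via (7.99,16.11): [(4.6089, 17.925) (13.3189, 13.2494) (25, 20.6397) (25, 26) (15.2005, 26)]  |A|=153.7092
6. ⊥bis P3·P5 via (13.85,17.755): [(15.0166, 25.8598) (4.6089, 17.925) (13.2099, 13.308)]  |A|=58.15
7. canonical 3-gon: [(15.0166, 25.8598) (4.6089, 17.925) (13.2099, 13.308)]
8. shoelace: 58.15

Area of P3's cell: 58.1500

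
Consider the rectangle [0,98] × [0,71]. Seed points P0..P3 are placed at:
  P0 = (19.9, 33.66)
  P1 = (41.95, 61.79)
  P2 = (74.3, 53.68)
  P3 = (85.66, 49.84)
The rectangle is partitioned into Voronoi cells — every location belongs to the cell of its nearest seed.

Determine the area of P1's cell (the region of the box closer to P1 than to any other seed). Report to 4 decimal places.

1. box [0,98]×[0,71]: [(0, 0) (98, 0) (98, 71) (0, 71)]
2. ⊥bis P1·P0 via (30.925,47.725): [(91.8095, 0) (98, 0) (98, 71) (1.2322, 71)]  |A|=3655.0172
3. ⊥bis P1·P2 via (58.125,57.735): [(51.5605, 31.5497) (61.4505, 71) (1.2322, 71)]  |A|=1187.8148
4. ⊥bis P1·P3 via (63.805,55.815): [(51.5605, 31.5497) (61.4505, 71) (1.2322, 71)]  |A|=1187.8148
5. canonical 3-gon: [(51.5605, 31.5497) (61.4505, 71) (1.2322, 71)]
6. shoelace: 1187.8148

Area of P1's cell: 1187.8148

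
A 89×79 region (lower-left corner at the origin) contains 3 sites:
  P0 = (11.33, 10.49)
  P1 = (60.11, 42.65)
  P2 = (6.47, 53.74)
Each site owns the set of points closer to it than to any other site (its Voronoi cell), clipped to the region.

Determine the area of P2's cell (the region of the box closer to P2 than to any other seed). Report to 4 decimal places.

Area of P2's cell: 1611.0945

1. box [0,89]×[0,79]: [(0, 0) (89, 0) (89, 79) (0, 79)]
2. ⊥bis P2·P0 via (8.9,32.115): [(0, 31.1149) (89, 41.1158) (89, 79) (0, 79)]  |A|=3816.7321
3. ⊥bis P2·P1 via (33.29,48.195): [(0, 31.1149) (30.4665, 34.5384) (39.6589, 79) (0, 79)]  |A|=1611.0945
4. canonical 4-gon: [(0, 31.1149) (30.4665, 34.5384) (39.6589, 79) (0, 79)]
5. shoelace: 1611.0945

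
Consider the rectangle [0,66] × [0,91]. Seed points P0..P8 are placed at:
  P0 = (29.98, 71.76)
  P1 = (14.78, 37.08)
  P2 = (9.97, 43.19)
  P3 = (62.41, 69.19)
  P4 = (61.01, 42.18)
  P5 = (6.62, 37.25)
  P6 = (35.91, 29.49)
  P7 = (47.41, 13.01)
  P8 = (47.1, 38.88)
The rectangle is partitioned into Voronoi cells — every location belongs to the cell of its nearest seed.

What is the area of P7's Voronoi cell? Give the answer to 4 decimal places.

Area of P7's cell: 922.5922

1. box [0,66]×[0,91]: [(0, 0) (66, 0) (66, 91) (0, 91)]
2. ⊥bis P7·P0 via (38.695,42.385): [(0, 30.9049) (0, 0) (66, 0) (66, 50.4859)]  |A|=2685.8966
3. ⊥bis P7·P1 via (31.095,25.045): [(45.3405, 44.3566) (12.6202, 0) (66, 0) (66, 50.4859)]  |A|=1705.3802
4. ⊥bis P7·P2 via (28.69,28.1): [(45.3405, 44.3566) (12.6202, 0) (66, 0) (66, 50.4859)]  |A|=1705.3802
5. ⊥bis P7·P3 via (54.91,41.1): [(44.9081, 43.7705) (12.6202, 0) (66, 0) (66, 38.139)]  |A|=1570.4414
6. ⊥bis P7·P4 via (54.21,27.595): [(38.41, 34.9615) (12.6202, 0) (66, 0) (66, 22.0981)]  |A|=1237.9614
7. ⊥bis P7·P5 via (27.015,25.13): [(38.41, 34.9615) (12.6202, 0) (66, 0) (66, 22.0981)]  |A|=1237.9614
8. ⊥bis P7·P6 via (41.66,21.25): [(52.1374, 28.5613) (14.1184, 2.0311) (12.6202, 0) (66, 0) (66, 22.0981)]  |A|=934.2022
9. ⊥bis P7·P8 via (47.255,25.945): [(57.4861, 26.0676) (48.4079, 25.9588) (14.1184, 2.0311) (12.6202, 0) (66, 0) (66, 22.0981)]  |A|=922.5922
10. canonical 6-gon: [(57.4861, 26.0676) (48.4079, 25.9588) (14.1184, 2.0311) (12.6202, 0) (66, 0) (66, 22.0981)]
11. shoelace: 922.5922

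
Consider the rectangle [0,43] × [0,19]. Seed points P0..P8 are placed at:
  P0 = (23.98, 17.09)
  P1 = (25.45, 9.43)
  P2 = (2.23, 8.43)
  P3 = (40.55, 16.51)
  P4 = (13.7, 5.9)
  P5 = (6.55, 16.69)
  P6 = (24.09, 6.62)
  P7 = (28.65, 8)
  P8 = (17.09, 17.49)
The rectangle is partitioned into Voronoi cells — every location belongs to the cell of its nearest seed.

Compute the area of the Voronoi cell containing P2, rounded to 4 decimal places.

Area of P2's cell: 97.3049

1. box [0,43]×[0,19]: [(0, 0) (43, 0) (43, 19) (0, 19)]
2. ⊥bis P2·P0 via (13.105,12.76): [(0, 0) (18.1855, 0) (10.6205, 19) (0, 19)]  |A|=273.6571
3. ⊥bis P2·P1 via (13.84,8.93): [(0, 0) (14.2246, 0) (13.7442, 11.1546) (10.6205, 19) (0, 19)]  |A|=251.5656
4. ⊥bis P2·P3 via (21.39,12.47): [(0, 0) (14.2246, 0) (13.7442, 11.1546) (10.6205, 19) (0, 19)]  |A|=251.5656
5. ⊥bis P2·P4 via (7.965,7.165): [(0, 0) (6.3846, 0) (10.5755, 19) (0, 19)]  |A|=161.1208
6. ⊥bis P2·P5 via (4.39,12.56): [(0, 14.856) (0, 0) (6.3846, 0) (8.6622, 10.3256)]  |A|=97.3049
7. ⊥bis P2·P6 via (13.16,7.525): [(0, 14.856) (0, 0) (6.3846, 0) (8.6622, 10.3256)]  |A|=97.3049
8. ⊥bis P2·P7 via (15.44,8.215): [(0, 14.856) (0, 0) (6.3846, 0) (8.6622, 10.3256)]  |A|=97.3049
9. ⊥bis P2·P8 via (9.66,12.96): [(0, 14.856) (0, 0) (6.3846, 0) (8.6622, 10.3256)]  |A|=97.3049
10. canonical 4-gon: [(0, 14.856) (0, 0) (6.3846, 0) (8.6622, 10.3256)]
11. shoelace: 97.3049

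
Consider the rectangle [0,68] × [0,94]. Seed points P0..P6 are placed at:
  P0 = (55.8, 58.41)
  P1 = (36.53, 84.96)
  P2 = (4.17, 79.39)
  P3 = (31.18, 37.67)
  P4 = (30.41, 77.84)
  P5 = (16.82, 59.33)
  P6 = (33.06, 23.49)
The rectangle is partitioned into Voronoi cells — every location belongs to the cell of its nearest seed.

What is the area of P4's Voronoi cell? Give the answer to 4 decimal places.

Area of P4's cell: 479.7940

1. box [0,68]×[0,94]: [(0, 0) (68, 0) (68, 94) (0, 94)]
2. ⊥bis P4·P0 via (43.105,68.125): [(0, 11.7979) (62.9062, 94) (0, 94)]  |A|=2585.5095
3. ⊥bis P4·P1 via (33.47,81.4): [(0, 11.7979) (45.41, 71.137) (18.8112, 94) (0, 94)]  |A|=2081.4377
4. ⊥bis P4·P2 via (17.29,78.615): [(14.4592, 30.6923) (45.41, 71.137) (18.8112, 94) (18.1988, 94)]  |A|=911.0876
5. ⊥bis P4·P3 via (30.795,57.755): [(16.0411, 57.4722) (35.2344, 57.8401) (45.41, 71.137) (18.8112, 94) (18.1988, 94)]  |A|=654.3821
6. ⊥bis P4·P5 via (23.615,68.585): [(16.9851, 73.4527) (36.3191, 59.2576) (45.41, 71.137) (18.8112, 94) (18.1988, 94)]  |A|=479.794
7. ⊥bis P4·P6 via (31.735,50.665): [(16.9851, 73.4527) (36.3191, 59.2576) (45.41, 71.137) (18.8112, 94) (18.1988, 94)]  |A|=479.794
8. canonical 5-gon: [(16.9851, 73.4527) (36.3191, 59.2576) (45.41, 71.137) (18.8112, 94) (18.1988, 94)]
9. shoelace: 479.794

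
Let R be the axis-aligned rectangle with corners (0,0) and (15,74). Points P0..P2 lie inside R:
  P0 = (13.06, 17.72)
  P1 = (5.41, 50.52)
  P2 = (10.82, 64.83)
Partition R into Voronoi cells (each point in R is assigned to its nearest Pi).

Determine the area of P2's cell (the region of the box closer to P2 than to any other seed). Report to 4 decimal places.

1. box [0,15]×[0,74]: [(0, 0) (15, 0) (15, 74) (0, 74)]
2. ⊥bis P2·P0 via (11.94,41.275): [(0, 40.7073) (15, 41.4205) (15, 74) (0, 74)]  |A|=494.0417
3. ⊥bis P2·P1 via (8.115,57.675): [(0, 60.7429) (15, 55.0721) (15, 74) (0, 74)]  |A|=241.3874
4. canonical 4-gon: [(0, 60.7429) (15, 55.0721) (15, 74) (0, 74)]
5. shoelace: 241.3874

Area of P2's cell: 241.3874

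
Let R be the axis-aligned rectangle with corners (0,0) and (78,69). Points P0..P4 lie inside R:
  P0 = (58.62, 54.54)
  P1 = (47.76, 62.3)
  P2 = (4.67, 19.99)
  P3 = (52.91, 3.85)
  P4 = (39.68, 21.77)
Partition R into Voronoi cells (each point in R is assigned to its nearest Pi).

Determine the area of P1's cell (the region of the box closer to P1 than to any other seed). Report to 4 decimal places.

1. box [0,78]×[0,69]: [(0, 0) (78, 0) (78, 69) (0, 69)]
2. ⊥bis P1·P0 via (53.19,58.42): [(0, 0) (11.4461, 0) (60.7499, 69) (0, 69)]  |A|=2490.7615
3. ⊥bis P1·P2 via (26.215,41.145): [(0, 67.8433) (34.6835, 32.5204) (60.7499, 69) (0, 69)]  |A|=1128.1258
4. ⊥bis P1·P3 via (50.335,33.075): [(0, 67.8433) (34.6835, 32.5204) (60.7499, 69) (0, 69)]  |A|=1128.1258
5. ⊥bis P1·P4 via (43.72,42.035): [(0, 67.8433) (20.8678, 46.5908) (41.7612, 42.4255) (60.7499, 69) (0, 69)]  |A|=1009.9101
6. canonical 5-gon: [(0, 67.8433) (20.8678, 46.5908) (41.7612, 42.4255) (60.7499, 69) (0, 69)]
7. shoelace: 1009.9101

Area of P1's cell: 1009.9101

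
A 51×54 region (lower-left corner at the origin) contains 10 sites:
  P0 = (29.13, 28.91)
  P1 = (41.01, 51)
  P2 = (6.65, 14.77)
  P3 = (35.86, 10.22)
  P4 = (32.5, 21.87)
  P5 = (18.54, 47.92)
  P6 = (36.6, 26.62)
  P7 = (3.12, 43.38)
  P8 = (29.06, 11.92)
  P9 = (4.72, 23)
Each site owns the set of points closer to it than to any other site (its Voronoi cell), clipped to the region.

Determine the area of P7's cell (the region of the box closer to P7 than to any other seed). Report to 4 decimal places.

Area of P7's cell: 234.2729

1. box [0,51]×[0,54]: [(0, 0) (51, 0) (51, 54) (0, 54)]
2. ⊥bis P7·P0 via (16.125,36.145): [(0, 7.1601) (26.0582, 54) (0, 54)]  |A|=610.2809
3. ⊥bis P7·P1 via (22.065,47.19): [(0, 7.1601) (22.1193, 46.9199) (20.6955, 54) (0, 54)]  |A|=591.2965
4. ⊥bis P7·P2 via (4.885,29.075): [(0, 28.4723) (12.7303, 30.043) (22.1193, 46.9199) (20.6955, 54) (0, 54)]  |A|=455.6415
5. ⊥bis P7·P3 via (19.49,26.8): [(0, 28.4723) (12.7303, 30.043) (22.1193, 46.9199) (20.6955, 54) (0, 54)]  |A|=455.6415
6. ⊥bis P7·P4 via (17.81,32.625): [(0, 28.4723) (12.7303, 30.043) (22.1193, 46.9199) (20.6955, 54) (0, 54)]  |A|=455.6415
7. ⊥bis P7·P5 via (10.83,45.65): [(0, 28.4723) (12.7303, 30.043) (14.4925, 33.2105) (8.3716, 54) (0, 54)]  |A|=290.7781
8. ⊥bis P7·P6 via (19.86,35): [(0, 28.4723) (12.7303, 30.043) (14.4925, 33.2105) (8.3716, 54) (0, 54)]  |A|=290.7781
9. ⊥bis P7·P8 via (16.09,27.65): [(0, 28.4723) (12.7303, 30.043) (14.4925, 33.2105) (8.3716, 54) (0, 54)]  |A|=290.7781
10. ⊥bis P7·P9 via (3.92,33.19): [(0, 32.8822) (14.2595, 34.0017) (8.3716, 54) (0, 54)]  |A|=234.2729
11. canonical 4-gon: [(0, 32.8822) (14.2595, 34.0017) (8.3716, 54) (0, 54)]
12. shoelace: 234.2729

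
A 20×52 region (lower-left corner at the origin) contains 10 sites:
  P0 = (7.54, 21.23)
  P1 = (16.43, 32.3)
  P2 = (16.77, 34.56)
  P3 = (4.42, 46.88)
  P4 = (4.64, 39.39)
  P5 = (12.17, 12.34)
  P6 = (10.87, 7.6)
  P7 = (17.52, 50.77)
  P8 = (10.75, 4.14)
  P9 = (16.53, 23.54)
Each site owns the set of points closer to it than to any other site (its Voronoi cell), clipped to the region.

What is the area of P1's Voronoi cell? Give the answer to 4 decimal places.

1. box [0,20]×[0,52]: [(0, 0) (20, 0) (20, 52) (0, 52)]
2. ⊥bis P1·P0 via (11.985,26.765): [(0, 36.3898) (20, 20.3284) (20, 52) (0, 52)]  |A|=472.8181
3. ⊥bis P1·P2 via (16.6,33.43): [(0.7086, 35.8207) (20, 20.3284) (20, 32.9185)]  |A|=121.4403
4. ⊥bis P1·P3 via (10.425,39.59): [(5.0553, 35.1668) (3.3115, 33.7304) (20, 20.3284) (20, 32.9185)]  |A|=117.7484
5. ⊥bis P1·P4 via (10.535,35.845): [(9.7064, 34.4671) (7.3251, 30.5072) (20, 20.3284) (20, 32.9185)]  |A|=102.0137
6. ⊥bis P1·P5 via (14.3,22.32): [(9.7064, 34.4671) (7.3251, 30.5072) (18.6855, 21.384) (20, 21.1035) (20, 32.9185)]  |A|=101.5043
7. ⊥bis P1·P6 via (13.65,19.95): [(9.7064, 34.4671) (7.3251, 30.5072) (18.6855, 21.384) (20, 21.1035) (20, 32.9185)]  |A|=101.5043
8. ⊥bis P1·P7 via (16.975,41.535): [(9.7064, 34.4671) (7.3251, 30.5072) (18.6855, 21.384) (20, 21.1035) (20, 32.9185)]  |A|=101.5043
9. ⊥bis P1·P8 via (13.59,18.22): [(9.7064, 34.4671) (7.3251, 30.5072) (18.6855, 21.384) (20, 21.1035) (20, 32.9185)]  |A|=101.5043
10. ⊥bis P1·P9 via (16.48,27.92): [(9.7064, 34.4671) (7.3251, 30.5072) (10.6299, 27.8532) (20, 27.9602) (20, 32.9185)]  |A|=66.2584
11. canonical 5-gon: [(9.7064, 34.4671) (7.3251, 30.5072) (10.6299, 27.8532) (20, 27.9602) (20, 32.9185)]
12. shoelace: 66.2584

Area of P1's cell: 66.2584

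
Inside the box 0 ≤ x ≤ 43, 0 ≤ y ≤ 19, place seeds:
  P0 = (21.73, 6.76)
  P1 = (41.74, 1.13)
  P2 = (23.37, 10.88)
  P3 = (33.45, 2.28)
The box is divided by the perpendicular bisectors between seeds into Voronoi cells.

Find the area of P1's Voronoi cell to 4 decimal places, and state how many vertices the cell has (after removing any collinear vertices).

Area of P1's cell: 82.1497 (4 vertices)

1. box [0,43]×[0,19]: [(0, 0) (43, 0) (43, 19) (0, 19)]
2. ⊥bis P1·P0 via (31.735,3.945): [(30.625, 0) (43, 0) (43, 19) (35.9709, 19)]  |A|=184.3389
3. ⊥bis P1·P2 via (32.555,6.005): [(32.0434, 5.0411) (30.625, 0) (43, 0) (43, 19) (39.4522, 19)]  |A|=160.0412
4. ⊥bis P1·P3 via (37.595,1.705): [(37.3585, 0) (43, 0) (43, 19) (39.9942, 19)]  |A|=82.1497
5. canonical 4-gon: [(37.3585, 0) (43, 0) (43, 19) (39.9942, 19)]
6. shoelace: 82.1497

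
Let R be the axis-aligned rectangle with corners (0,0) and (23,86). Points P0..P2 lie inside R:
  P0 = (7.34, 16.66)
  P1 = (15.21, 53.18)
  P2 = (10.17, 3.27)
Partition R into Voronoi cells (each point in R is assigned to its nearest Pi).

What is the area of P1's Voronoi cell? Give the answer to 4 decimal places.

1. box [0,23]×[0,86]: [(0, 0) (23, 0) (23, 86) (0, 86)]
2. ⊥bis P1·P0 via (11.275,34.92): [(0, 37.3497) (23, 32.3933) (23, 86) (0, 86)]  |A|=1175.9552
3. ⊥bis P1·P2 via (12.69,28.225): [(0, 37.3497) (23, 32.3933) (23, 86) (0, 86)]  |A|=1175.9552
4. canonical 4-gon: [(0, 37.3497) (23, 32.3933) (23, 86) (0, 86)]
5. shoelace: 1175.9552

Area of P1's cell: 1175.9552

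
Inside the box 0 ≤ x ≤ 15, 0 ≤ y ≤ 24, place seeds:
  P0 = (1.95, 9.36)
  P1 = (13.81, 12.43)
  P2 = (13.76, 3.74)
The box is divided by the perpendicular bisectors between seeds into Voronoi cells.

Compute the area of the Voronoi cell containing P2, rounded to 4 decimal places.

Area of P2's cell: 67.4880

1. box [0,15]×[0,24]: [(0, 0) (15, 0) (15, 24) (0, 24)]
2. ⊥bis P2·P0 via (7.855,6.55): [(4.7381, 0) (15, 0) (15, 21.5647)]  |A|=110.6476
3. ⊥bis P2·P1 via (13.785,8.085): [(8.5997, 8.1148) (4.7381, 0) (15, 0) (15, 8.078)]  |A|=67.488
4. canonical 4-gon: [(8.5997, 8.1148) (4.7381, 0) (15, 0) (15, 8.078)]
5. shoelace: 67.488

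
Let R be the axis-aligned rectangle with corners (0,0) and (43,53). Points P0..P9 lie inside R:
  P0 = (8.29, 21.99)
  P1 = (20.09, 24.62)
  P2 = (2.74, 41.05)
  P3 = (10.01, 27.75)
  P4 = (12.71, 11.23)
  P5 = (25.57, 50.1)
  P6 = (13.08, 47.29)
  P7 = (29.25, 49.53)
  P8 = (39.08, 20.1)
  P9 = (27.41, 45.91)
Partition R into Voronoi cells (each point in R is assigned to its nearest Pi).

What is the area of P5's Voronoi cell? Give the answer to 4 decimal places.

Area of P5's cell: 52.6702

1. box [0,43]×[0,53]: [(0, 0) (43, 0) (43, 53) (0, 53)]
2. ⊥bis P5·P0 via (16.93,36.045): [(0, 46.4523) (43, 20.019) (43, 53) (0, 53)]  |A|=849.8652
3. ⊥bis P5·P1 via (22.83,37.36): [(0, 46.4523) (10.4647, 40.0194) (43, 33.022) (43, 53) (0, 53)]  |A|=638.337
4. ⊥bis P5·P2 via (14.155,45.575): [(16.9065, 38.634) (43, 33.022) (43, 53) (11.2117, 53)]  |A|=488.9838
5. ⊥bis P5·P3 via (17.79,38.925): [(16.4104, 39.8855) (18.7898, 38.2289) (43, 33.022) (43, 53) (11.2117, 53)]  |A|=487.9058
6. ⊥bis P5·P4 via (19.14,30.665): [(16.4104, 39.8855) (18.7898, 38.2289) (43, 33.022) (43, 53) (11.2117, 53)]  |A|=487.9058
7. ⊥bis P5·P6 via (19.325,48.695): [(21.8266, 37.5758) (43, 33.022) (43, 53) (18.3565, 53)]  |A|=401.5543
8. ⊥bis P5·P7 via (27.41,49.815): [(21.8266, 37.5758) (25.3954, 36.8083) (27.9033, 53) (18.3565, 53)]  |A|=103.4812
9. ⊥bis P5·P8 via (32.325,35.1): [(21.8266, 37.5758) (25.3954, 36.8083) (27.9033, 53) (18.3565, 53)]  |A|=103.4812
10. ⊥bis P5·P9 via (26.49,48.005): [(20.1105, 45.2035) (27.1763, 48.3064) (27.9033, 53) (18.3565, 53)]  |A|=52.6702
11. canonical 4-gon: [(20.1105, 45.2035) (27.1763, 48.3064) (27.9033, 53) (18.3565, 53)]
12. shoelace: 52.6702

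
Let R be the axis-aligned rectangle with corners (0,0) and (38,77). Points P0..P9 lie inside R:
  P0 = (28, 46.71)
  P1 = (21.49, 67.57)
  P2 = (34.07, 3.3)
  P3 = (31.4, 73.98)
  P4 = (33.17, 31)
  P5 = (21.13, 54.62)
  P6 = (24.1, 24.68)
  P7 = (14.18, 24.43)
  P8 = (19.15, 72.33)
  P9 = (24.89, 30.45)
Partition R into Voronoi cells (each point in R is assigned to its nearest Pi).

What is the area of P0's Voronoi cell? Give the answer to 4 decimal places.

1. box [0,38]×[0,77]: [(0, 0) (38, 0) (38, 77) (0, 77)]
2. ⊥bis P0·P1 via (24.745,57.14): [(0, 49.4176) (0, 0) (38, 0) (38, 61.2766)]  |A|=2103.1897
3. ⊥bis P0·P2 via (31.035,25.005): [(0, 49.4176) (0, 20.6654) (38, 25.9789) (38, 61.2766)]  |A|=1216.9479
4. ⊥bis P0·P3 via (29.7,60.345): [(33.4976, 59.8715) (0, 49.4176) (0, 20.6654) (38, 25.9789) (38, 59.3102)]  |A|=1212.521
5. ⊥bis P0·P4 via (30.585,38.855): [(33.4976, 59.8715) (0, 49.4176) (0, 28.7898) (38, 41.2952) (38, 59.3102)]  |A|=767.148
6. ⊥bis P0·P5 via (24.565,50.665): [(34.9559, 59.6897) (0, 29.3298) (0, 28.7898) (38, 41.2952) (38, 59.3102)]  |A|=405.3873
7. ⊥bis P0·P6 via (26.05,35.695): [(34.9559, 59.6897) (10.4986, 38.4481) (22.7552, 36.2783) (38, 41.2952) (38, 59.3102)]  |A|=331.9742
8. ⊥bis P0·P7 via (21.09,35.57): [(34.9559, 59.6897) (12.9782, 40.6016) (18.827, 36.9737) (22.7552, 36.2783) (38, 41.2952) (38, 59.3102)]  |A|=321.1784
9. ⊥bis P0·P8 via (23.575,59.52): [(34.9559, 59.6897) (12.9782, 40.6016) (18.827, 36.9737) (22.7552, 36.2783) (38, 41.2952) (38, 59.3102)]  |A|=321.1784
10. ⊥bis P0·P9 via (26.445,38.58): [(34.9559, 59.6897) (13.5011, 41.0557) (28.5348, 38.1803) (38, 41.2952) (38, 59.3102)]  |A|=290.1298
11. canonical 5-gon: [(34.9559, 59.6897) (13.5011, 41.0557) (28.5348, 38.1803) (38, 41.2952) (38, 59.3102)]
12. shoelace: 290.1298

Area of P0's cell: 290.1298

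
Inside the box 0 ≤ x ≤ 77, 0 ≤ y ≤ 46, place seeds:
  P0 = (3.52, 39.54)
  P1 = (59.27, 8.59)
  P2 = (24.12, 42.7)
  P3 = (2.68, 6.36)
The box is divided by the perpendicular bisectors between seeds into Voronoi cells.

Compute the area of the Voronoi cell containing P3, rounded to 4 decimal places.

1. box [0,77]×[0,46]: [(0, 0) (77, 0) (77, 46) (0, 46)]
2. ⊥bis P3·P0 via (3.1,22.95): [(0, 23.0285) (0, 0) (77, 0) (77, 21.0791)]  |A|=1698.1424
3. ⊥bis P3·P1 via (30.975,7.475): [(30.3924, 22.2591) (0, 23.0285) (0, 0) (31.2696, 0)]  |A|=697.961
4. ⊥bis P3·P2 via (13.4,24.53): [(30.7053, 14.3202) (16.6599, 22.6067) (0, 23.0285) (0, 0) (31.2696, 0)]  |A|=643.5051
5. canonical 5-gon: [(30.7053, 14.3202) (16.6599, 22.6067) (0, 23.0285) (0, 0) (31.2696, 0)]
6. shoelace: 643.5051

Area of P3's cell: 643.5051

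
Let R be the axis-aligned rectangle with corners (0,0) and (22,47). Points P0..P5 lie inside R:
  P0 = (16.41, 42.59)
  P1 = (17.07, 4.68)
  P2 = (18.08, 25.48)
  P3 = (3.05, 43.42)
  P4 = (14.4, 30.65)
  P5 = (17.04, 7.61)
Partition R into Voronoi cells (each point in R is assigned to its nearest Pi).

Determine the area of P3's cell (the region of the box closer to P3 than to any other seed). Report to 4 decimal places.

Area of P3's cell: 129.9893

1. box [0,22]×[0,47]: [(0, 0) (22, 0) (22, 47) (0, 47)]
2. ⊥bis P3·P0 via (9.73,43.005): [(0, 0) (7.0583, 0) (9.9782, 47) (0, 47)]  |A|=400.3572
3. ⊥bis P3·P1 via (10.06,24.05): [(0, 20.4093) (8.5177, 23.4919) (9.9782, 47) (0, 47)]  |A|=230.5307
4. ⊥bis P3·P2 via (10.565,34.45): [(0, 25.5987) (9.1235, 33.2423) (9.9782, 47) (0, 47)]  |A|=166.2656
5. ⊥bis P3·P4 via (8.725,37.035): [(0, 29.2802) (9.3962, 37.6315) (9.9782, 47) (0, 47)]  |A|=129.9893
6. ⊥bis P3·P5 via (10.045,25.515): [(0, 29.2802) (9.3962, 37.6315) (9.9782, 47) (0, 47)]  |A|=129.9893
7. canonical 4-gon: [(0, 29.2802) (9.3962, 37.6315) (9.9782, 47) (0, 47)]
8. shoelace: 129.9893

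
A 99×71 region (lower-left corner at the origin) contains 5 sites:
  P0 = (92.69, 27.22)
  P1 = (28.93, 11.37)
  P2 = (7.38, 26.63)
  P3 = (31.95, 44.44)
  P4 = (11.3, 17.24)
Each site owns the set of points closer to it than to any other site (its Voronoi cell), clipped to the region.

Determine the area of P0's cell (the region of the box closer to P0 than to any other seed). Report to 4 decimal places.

Area of P0's cell: 2441.0711

1. box [0,99]×[0,71]: [(0, 0) (99, 0) (99, 71) (0, 71)]
2. ⊥bis P0·P1 via (60.81,19.295): [(65.6065, 0) (99, 0) (99, 71) (47.9567, 71)]  |A|=2997.5047
3. ⊥bis P0·P2 via (50.035,26.925): [(49.7809, 63.6618) (65.6065, 0) (99, 0) (99, 71) (49.7302, 71)]  |A|=2990.9977
4. ⊥bis P0·P3 via (62.32,35.83): [(59.3254, 25.2671) (65.6065, 0) (99, 0) (99, 71) (72.2908, 71)]  |A|=2441.0711
5. ⊥bis P0·P4 via (51.995,22.23): [(59.3254, 25.2671) (65.6065, 0) (99, 0) (99, 71) (72.2908, 71)]  |A|=2441.0711
6. canonical 5-gon: [(59.3254, 25.2671) (65.6065, 0) (99, 0) (99, 71) (72.2908, 71)]
7. shoelace: 2441.0711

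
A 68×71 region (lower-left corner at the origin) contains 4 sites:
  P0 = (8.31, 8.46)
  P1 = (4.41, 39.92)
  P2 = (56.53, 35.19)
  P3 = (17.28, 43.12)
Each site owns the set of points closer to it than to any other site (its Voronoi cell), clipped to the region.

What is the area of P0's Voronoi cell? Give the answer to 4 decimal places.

1. box [0,68]×[0,71]: [(0, 0) (68, 0) (68, 71) (0, 71)]
2. ⊥bis P0·P1 via (6.36,24.19): [(0, 23.4016) (0, 0) (68, 0) (68, 31.8313)]  |A|=1877.9183
3. ⊥bis P0·P2 via (32.42,21.825): [(29.5176, 27.0608) (0, 23.4016) (0, 0) (44.5183, 0)]  |A|=947.73
4. ⊥bis P0·P3 via (12.795,25.79): [(33.1409, 20.5245) (14.891, 25.2476) (0, 23.4016) (0, 0) (44.5183, 0)]  |A|=896.643
5. canonical 5-gon: [(33.1409, 20.5245) (14.891, 25.2476) (0, 23.4016) (0, 0) (44.5183, 0)]
6. shoelace: 896.643

Area of P0's cell: 896.6430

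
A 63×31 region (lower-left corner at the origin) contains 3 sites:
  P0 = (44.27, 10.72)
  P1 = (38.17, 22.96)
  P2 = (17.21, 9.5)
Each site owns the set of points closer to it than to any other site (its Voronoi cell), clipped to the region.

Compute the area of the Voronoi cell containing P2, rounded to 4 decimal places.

Area of P2's cell: 832.8609

1. box [0,63]×[0,31]: [(0, 0) (63, 0) (63, 31) (0, 31)]
2. ⊥bis P2·P0 via (30.74,10.11): [(0, 0) (31.1958, 0) (29.7982, 31) (0, 31)]  |A|=945.4067
3. ⊥bis P2·P1 via (27.69,16.23): [(0, 0) (31.1958, 0) (30.6735, 11.584) (18.2051, 31) (0, 31)]  |A|=832.8609
4. canonical 5-gon: [(0, 0) (31.1958, 0) (30.6735, 11.584) (18.2051, 31) (0, 31)]
5. shoelace: 832.8609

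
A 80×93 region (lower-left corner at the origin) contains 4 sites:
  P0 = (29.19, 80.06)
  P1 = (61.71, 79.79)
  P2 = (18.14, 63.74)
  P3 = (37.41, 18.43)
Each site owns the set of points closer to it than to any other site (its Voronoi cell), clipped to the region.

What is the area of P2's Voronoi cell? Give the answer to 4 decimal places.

1. box [0,80]×[0,93]: [(0, 0) (80, 0) (80, 93) (0, 93)]
2. ⊥bis P2·P0 via (23.665,71.9): [(0, 87.9232) (0, 0) (80, 0) (80, 33.7565)]  |A|=4867.1875
3. ⊥bis P2·P1 via (39.925,71.765): [(45.262, 57.2771) (0, 87.9232) (0, 0) (66.3613, 0)]  |A|=3890.2769
4. ⊥bis P2·P3 via (27.775,41.085): [(48.0502, 49.7079) (45.262, 57.2771) (0, 87.9232) (0, 29.2725)]  |A|=1537.6618
5. canonical 4-gon: [(48.0502, 49.7079) (45.262, 57.2771) (0, 87.9232) (0, 29.2725)]
6. shoelace: 1537.6618

Area of P2's cell: 1537.6618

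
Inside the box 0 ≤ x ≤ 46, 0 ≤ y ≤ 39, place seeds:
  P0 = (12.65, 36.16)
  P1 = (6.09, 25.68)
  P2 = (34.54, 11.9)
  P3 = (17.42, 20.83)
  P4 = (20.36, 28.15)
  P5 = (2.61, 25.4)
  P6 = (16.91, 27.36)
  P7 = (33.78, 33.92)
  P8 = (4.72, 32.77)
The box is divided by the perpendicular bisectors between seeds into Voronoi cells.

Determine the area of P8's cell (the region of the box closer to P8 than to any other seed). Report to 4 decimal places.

Area of P8's cell: 82.4922

1. box [0,46]×[0,39]: [(0, 0) (46, 0) (46, 39) (0, 39)]
2. ⊥bis P8·P0 via (8.685,34.465): [(0, 0) (23.4185, 0) (6.7463, 39) (0, 39)]  |A|=588.2134
3. ⊥bis P8·P1 via (5.405,29.225): [(0, 28.1806) (10.5039, 30.2103) (6.7463, 39) (0, 39)]  |A|=86.4721
4. ⊥bis P8·P2 via (19.63,22.335): [(0, 28.1806) (10.5039, 30.2103) (6.7463, 39) (0, 39)]  |A|=86.4721
5. ⊥bis P8·P3 via (11.07,26.8): [(0, 28.1806) (10.5039, 30.2103) (6.7463, 39) (0, 39)]  |A|=86.4721
6. ⊥bis P8·P4 via (12.54,30.46): [(0, 28.1806) (10.5039, 30.2103) (6.7463, 39) (0, 39)]  |A|=86.4721
7. ⊥bis P8·P5 via (3.665,29.085): [(0, 30.1343) (4.0742, 28.9678) (10.5039, 30.2103) (6.7463, 39) (0, 39)]  |A|=82.4922
8. ⊥bis P8·P6 via (10.815,30.065): [(0, 30.1343) (4.0742, 28.9678) (10.5039, 30.2103) (6.7463, 39) (0, 39)]  |A|=82.4922
9. ⊥bis P8·P7 via (19.25,33.345): [(0, 30.1343) (4.0742, 28.9678) (10.5039, 30.2103) (6.7463, 39) (0, 39)]  |A|=82.4922
10. canonical 5-gon: [(0, 30.1343) (4.0742, 28.9678) (10.5039, 30.2103) (6.7463, 39) (0, 39)]
11. shoelace: 82.4922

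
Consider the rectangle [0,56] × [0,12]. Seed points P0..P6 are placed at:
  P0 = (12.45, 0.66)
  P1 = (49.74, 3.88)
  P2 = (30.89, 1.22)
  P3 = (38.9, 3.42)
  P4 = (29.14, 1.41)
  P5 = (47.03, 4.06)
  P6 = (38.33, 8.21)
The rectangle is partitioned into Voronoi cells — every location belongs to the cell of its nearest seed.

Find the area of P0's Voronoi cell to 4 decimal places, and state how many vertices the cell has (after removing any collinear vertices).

Area of P0's cell: 246.8626 (4 vertices)

1. box [0,56]×[0,12]: [(0, 0) (56, 0) (56, 12) (0, 12)]
2. ⊥bis P0·P1 via (31.095,2.27): [(0, 0) (31.291, 0) (30.2548, 12) (0, 12)]  |A|=369.275
3. ⊥bis P0·P2 via (21.67,0.94): [(0, 0) (21.6985, 0) (21.3341, 12) (0, 12)]  |A|=258.196
4. ⊥bis P0·P3 via (25.675,2.04): [(0, 0) (21.6985, 0) (21.3341, 12) (0, 12)]  |A|=258.196
5. ⊥bis P0·P4 via (20.795,1.035): [(0, 0) (20.8415, 0) (20.3023, 12) (0, 12)]  |A|=246.8626
6. ⊥bis P0·P5 via (29.74,2.36): [(0, 0) (20.8415, 0) (20.3023, 12) (0, 12)]  |A|=246.8626
7. ⊥bis P0·P6 via (25.39,4.435): [(0, 0) (20.8415, 0) (20.3023, 12) (0, 12)]  |A|=246.8626
8. canonical 4-gon: [(0, 0) (20.8415, 0) (20.3023, 12) (0, 12)]
9. shoelace: 246.8626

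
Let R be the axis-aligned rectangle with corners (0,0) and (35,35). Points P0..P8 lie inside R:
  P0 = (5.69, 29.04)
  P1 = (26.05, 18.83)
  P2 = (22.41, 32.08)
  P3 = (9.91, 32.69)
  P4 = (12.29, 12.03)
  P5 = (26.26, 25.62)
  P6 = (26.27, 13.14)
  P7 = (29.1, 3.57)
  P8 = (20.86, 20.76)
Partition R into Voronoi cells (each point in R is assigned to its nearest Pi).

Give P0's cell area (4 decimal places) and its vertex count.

1. box [0,35]×[0,35]: [(0, 0) (35, 0) (35, 35) (0, 35)]
2. ⊥bis P0·P1 via (15.87,23.935): [(0, 0) (3.8672, 0) (21.4188, 35) (0, 35)]  |A|=442.5056
3. ⊥bis P0·P2 via (14.05,30.56): [(0, 0) (3.8672, 0) (15.4183, 23.0343) (13.2427, 35) (0, 35)]  |A|=393.5893
4. ⊥bis P0·P3 via (7.8,30.865): [(0, 0) (3.8672, 0) (15.1081, 22.4157) (4.2235, 35) (0, 35)]  |A|=334.3099
5. ⊥bis P0·P4 via (8.99,20.535): [(0, 17.0468) (14.7887, 22.7849) (4.2235, 35) (0, 35)]  |A|=158.5473
6. ⊥bis P0·P5 via (15.975,27.33): [(0, 17.0468) (14.7887, 22.7849) (4.2235, 35) (0, 35)]  |A|=158.5473
7. ⊥bis P0·P6 via (15.98,21.09): [(0, 17.0468) (14.7887, 22.7849) (4.2235, 35) (0, 35)]  |A|=158.5473
8. ⊥bis P0·P7 via (17.395,16.305): [(0, 17.0468) (14.7887, 22.7849) (4.2235, 35) (0, 35)]  |A|=158.5473
9. ⊥bis P0·P8 via (13.275,24.9): [(0, 17.0468) (11.4037, 21.4715) (13.1529, 24.6762) (4.2235, 35) (0, 35)]  |A|=154.272
10. canonical 5-gon: [(0, 17.0468) (11.4037, 21.4715) (13.1529, 24.6762) (4.2235, 35) (0, 35)]
11. shoelace: 154.272

Area of P0's cell: 154.2720 (5 vertices)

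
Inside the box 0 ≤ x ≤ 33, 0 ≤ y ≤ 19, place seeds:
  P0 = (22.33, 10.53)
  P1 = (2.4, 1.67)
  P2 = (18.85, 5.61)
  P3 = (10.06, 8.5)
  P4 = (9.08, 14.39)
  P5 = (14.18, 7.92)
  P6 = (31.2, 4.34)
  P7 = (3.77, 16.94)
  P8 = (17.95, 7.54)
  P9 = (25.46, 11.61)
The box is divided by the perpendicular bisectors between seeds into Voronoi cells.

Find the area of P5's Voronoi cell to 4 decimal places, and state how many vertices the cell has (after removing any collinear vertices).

1. box [0,33]×[0,19]: [(0, 0) (33, 0) (33, 19) (0, 19)]
2. ⊥bis P5·P0 via (18.255,9.225): [(0, 0) (21.2093, 0) (15.1246, 19) (0, 19)]  |A|=345.1717
3. ⊥bis P5·P1 via (8.29,4.795): [(10.834, 0) (21.2093, 0) (15.1246, 19) (0.7534, 19)]  |A|=235.0912
4. ⊥bis P5·P2 via (16.515,6.765): [(10.834, 0) (13.1687, 0) (18.0494, 9.867) (15.1246, 19) (0.7534, 19)]  |A|=195.4231
5. ⊥bis P5·P3 via (12.12,8.21): [(10.9642, 0) (13.1687, 0) (18.0494, 9.867) (15.1246, 19) (13.639, 19)]  |A|=71.7732
6. ⊥bis P5·P4 via (11.63,11.155): [(12.6475, 11.957) (10.9642, 0) (13.1687, 0) (18.0494, 9.867) (16.4262, 14.9356)]  |A|=56.9241
7. ⊥bis P5·P6 via (22.69,6.13): [(12.6475, 11.957) (10.9642, 0) (13.1687, 0) (18.0494, 9.867) (16.4262, 14.9356)]  |A|=56.9241
8. ⊥bis P5·P7 via (8.975,12.43): [(12.6475, 11.957) (10.9642, 0) (13.1687, 0) (18.0494, 9.867) (16.4262, 14.9356)]  |A|=56.9241
9. ⊥bis P5·P8 via (16.065,7.73): [(12.6475, 11.957) (10.9642, 0) (13.1687, 0) (15.8277, 5.3755) (16.7039, 14.0685) (16.4262, 14.9356)]  |A|=49.2351
10. ⊥bis P5·P9 via (19.82,9.765): [(12.6475, 11.957) (10.9642, 0) (13.1687, 0) (15.8277, 5.3755) (16.7039, 14.0685) (16.4262, 14.9356)]  |A|=49.2351
11. canonical 6-gon: [(12.6475, 11.957) (10.9642, 0) (13.1687, 0) (15.8277, 5.3755) (16.7039, 14.0685) (16.4262, 14.9356)]
12. shoelace: 49.2351

Area of P5's cell: 49.2351 (6 vertices)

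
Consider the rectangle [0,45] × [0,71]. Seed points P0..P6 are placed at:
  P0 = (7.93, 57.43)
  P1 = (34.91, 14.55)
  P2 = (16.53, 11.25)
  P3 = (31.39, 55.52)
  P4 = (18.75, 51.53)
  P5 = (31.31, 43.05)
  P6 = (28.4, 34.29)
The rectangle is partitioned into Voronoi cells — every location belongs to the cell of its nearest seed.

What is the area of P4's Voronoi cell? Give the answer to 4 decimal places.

Area of P4's cell: 350.3288

1. box [0,45]×[0,71]: [(0, 0) (45, 0) (45, 71) (0, 71)]
2. ⊥bis P4·P0 via (13.34,54.48): [(0, 30.0158) (0, 0) (45, 0) (45, 71) (22.3481, 71)]  |A|=2737.0398
3. ⊥bis P4·P1 via (26.83,33.04): [(0, 30.0158) (0, 21.3155) (45, 40.9802) (45, 71) (22.3481, 71)]  |A|=1335.3879
4. ⊥bis P4·P2 via (17.64,31.39): [(1.2421, 32.2938) (22.4478, 31.125) (45, 40.9802) (45, 71) (22.3481, 71)]  |A|=1212.8576
5. ⊥bis P4·P3 via (25.07,53.525): [(20.5783, 67.7543) (1.2421, 32.2938) (22.4478, 31.125) (30.9659, 34.8473)]  |A|=546.7668
6. ⊥bis P4·P5 via (25.03,47.29): [(26.3984, 49.3168) (20.5783, 67.7543) (1.2421, 32.2938) (14.415, 31.5677)]  |A|=402.7
7. ⊥bis P4·P6 via (23.575,42.91): [(21.1602, 41.5583) (26.3984, 49.3168) (20.5783, 67.7543) (1.2421, 32.2938) (4.307, 32.1248)]  |A|=350.3288
8. canonical 5-gon: [(21.1602, 41.5583) (26.3984, 49.3168) (20.5783, 67.7543) (1.2421, 32.2938) (4.307, 32.1248)]
9. shoelace: 350.3288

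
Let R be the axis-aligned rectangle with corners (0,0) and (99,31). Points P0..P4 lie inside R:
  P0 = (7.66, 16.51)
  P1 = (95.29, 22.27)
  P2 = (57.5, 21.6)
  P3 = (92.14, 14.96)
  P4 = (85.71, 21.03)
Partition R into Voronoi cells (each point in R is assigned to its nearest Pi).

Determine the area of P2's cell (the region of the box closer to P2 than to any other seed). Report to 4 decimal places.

Area of P2's cell: 1194.8778

1. box [0,99]×[0,31]: [(0, 0) (99, 0) (99, 31) (0, 31)]
2. ⊥bis P2·P0 via (32.58,19.055): [(34.526, 0) (99, 0) (99, 31) (31.3601, 31)]  |A|=2047.7651
3. ⊥bis P2·P1 via (76.395,21.935): [(34.526, 0) (76.7839, 0) (76.2343, 31) (31.3601, 31)]  |A|=1350.5469
4. ⊥bis P2·P3 via (74.82,18.28): [(34.526, 0) (71.316, 0) (76.321, 26.1104) (76.2343, 31) (31.3601, 31)]  |A|=1279.1622
5. ⊥bis P2·P4 via (71.605,21.315): [(34.526, 0) (71.1743, 0) (71.8007, 31) (31.3601, 31)]  |A|=1194.8778
6. canonical 4-gon: [(34.526, 0) (71.1743, 0) (71.8007, 31) (31.3601, 31)]
7. shoelace: 1194.8778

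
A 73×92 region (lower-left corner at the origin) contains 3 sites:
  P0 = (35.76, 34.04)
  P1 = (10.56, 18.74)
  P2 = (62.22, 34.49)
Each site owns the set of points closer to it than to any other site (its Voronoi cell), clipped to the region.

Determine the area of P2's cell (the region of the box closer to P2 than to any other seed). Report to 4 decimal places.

1. box [0,73]×[0,92]: [(0, 0) (73, 0) (73, 92) (0, 92)]
2. ⊥bis P2·P0 via (48.99,34.265): [(49.5727, 0) (73, 0) (73, 92) (48.0081, 92)]  |A|=2227.2809
3. ⊥bis P2·P1 via (36.39,26.615): [(49.5727, 0) (73, 0) (73, 92) (48.0081, 92)]  |A|=2227.2809
4. canonical 4-gon: [(49.5727, 0) (73, 0) (73, 92) (48.0081, 92)]
5. shoelace: 2227.2809

Area of P2's cell: 2227.2809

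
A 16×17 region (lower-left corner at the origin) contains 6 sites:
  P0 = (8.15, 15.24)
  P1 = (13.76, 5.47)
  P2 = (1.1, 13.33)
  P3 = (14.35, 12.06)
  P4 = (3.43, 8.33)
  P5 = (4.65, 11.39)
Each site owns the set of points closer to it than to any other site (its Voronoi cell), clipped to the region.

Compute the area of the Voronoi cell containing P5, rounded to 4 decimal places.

Area of P5's cell: 27.4369

1. box [0,16]×[0,17]: [(0, 0) (16, 0) (16, 17) (0, 17)]
2. ⊥bis P5·P0 via (6.4,13.315): [(0, 0) (16, 0) (16, 4.5877) (2.3465, 17) (0, 17)]  |A|=187.2645
3. ⊥bis P5·P1 via (9.205,8.43): [(0, 0) (3.7269, 0) (10.1589, 9.8979) (2.3465, 17) (0, 17)]  |A|=113.127
4. ⊥bis P5·P2 via (2.875,12.36): [(0, 7.099) (0, 0) (3.7269, 0) (10.1589, 9.8979) (4.3936, 15.139)]  |A|=89.1929
5. ⊥bis P5·P3 via (9.5,11.725): [(0, 7.099) (0, 0) (3.7269, 0) (9.6774, 9.1569) (9.5905, 10.4145) (4.3936, 15.139)]  |A|=88.858
6. ⊥bis P5·P4 via (4.04,9.86): [(1.9616, 10.6886) (8.8802, 7.9302) (9.6774, 9.1569) (9.5905, 10.4145) (4.3936, 15.139)]  |A|=27.4369
7. canonical 5-gon: [(1.9616, 10.6886) (8.8802, 7.9302) (9.6774, 9.1569) (9.5905, 10.4145) (4.3936, 15.139)]
8. shoelace: 27.4369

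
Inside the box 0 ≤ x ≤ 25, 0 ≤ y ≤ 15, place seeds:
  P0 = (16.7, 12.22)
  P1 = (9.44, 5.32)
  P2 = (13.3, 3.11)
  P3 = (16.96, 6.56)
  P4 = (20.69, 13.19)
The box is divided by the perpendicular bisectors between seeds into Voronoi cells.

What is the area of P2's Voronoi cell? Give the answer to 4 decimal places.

Area of P2's cell: 37.9995

1. box [0,25]×[0,15]: [(0, 0) (25, 0) (25, 15) (0, 15)]
2. ⊥bis P2·P0 via (15,7.665): [(0, 13.2632) (0, 0) (25, 0) (25, 3.9328)]  |A|=214.951
3. ⊥bis P2·P1 via (11.37,4.215): [(13.6366, 8.1738) (8.9567, 0) (25, 0) (25, 3.9328)]  |A|=87.9127
4. ⊥bis P2·P3 via (15.13,4.835): [(13.0116, 7.0823) (8.9567, 0) (19.6876, 0)]  |A|=37.9995
5. ⊥bis P2·P4 via (16.995,8.15): [(13.0116, 7.0823) (8.9567, 0) (19.6876, 0)]  |A|=37.9995
6. canonical 3-gon: [(13.0116, 7.0823) (8.9567, 0) (19.6876, 0)]
7. shoelace: 37.9995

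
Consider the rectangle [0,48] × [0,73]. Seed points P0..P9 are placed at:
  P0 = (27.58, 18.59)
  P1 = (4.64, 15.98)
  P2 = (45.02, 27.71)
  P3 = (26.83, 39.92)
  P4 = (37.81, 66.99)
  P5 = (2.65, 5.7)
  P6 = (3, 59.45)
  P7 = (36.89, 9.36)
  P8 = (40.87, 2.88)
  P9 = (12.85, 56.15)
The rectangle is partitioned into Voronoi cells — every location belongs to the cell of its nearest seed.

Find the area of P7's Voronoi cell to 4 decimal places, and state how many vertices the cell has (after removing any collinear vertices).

1. box [0,48]×[0,73]: [(0, 0) (48, 0) (48, 73) (0, 73)]
2. ⊥bis P7·P0 via (32.235,13.975): [(18.3801, 0) (48, 0) (48, 29.8766)]  |A|=442.4718
3. ⊥bis P7·P1 via (20.765,12.67): [(18.3801, 0) (48, 0) (48, 29.8766)]  |A|=442.4718
4. ⊥bis P7·P2 via (40.955,18.535): [(38.0374, 19.8277) (18.3801, 0) (48, 0) (48, 15.4137)]  |A|=370.4273
5. ⊥bis P7·P3 via (31.86,24.64): [(38.0374, 19.8277) (18.3801, 0) (48, 0) (48, 15.4137)]  |A|=370.4273
6. ⊥bis P7·P4 via (37.35,38.175): [(38.0374, 19.8277) (18.3801, 0) (48, 0) (48, 15.4137)]  |A|=370.4273
7. ⊥bis P7·P5 via (19.77,7.53): [(38.0374, 19.8277) (20.3613, 1.9984) (20.5749, 0) (48, 0) (48, 15.4137)]  |A|=368.2343
8. ⊥bis P7·P6 via (19.945,34.405): [(38.0374, 19.8277) (20.3613, 1.9984) (20.5749, 0) (48, 0) (48, 15.4137)]  |A|=368.2343
9. ⊥bis P7·P8 via (38.88,6.12): [(38.0374, 19.8277) (20.3613, 1.9984) (20.5749, 0) (28.9158, 0) (48, 11.7215) (48, 15.4137)]  |A|=256.3866
10. ⊥bis P7·P9 via (24.87,32.755): [(38.0374, 19.8277) (20.3613, 1.9984) (20.5749, 0) (28.9158, 0) (48, 11.7215) (48, 15.4137)]  |A|=256.3866
11. canonical 6-gon: [(38.0374, 19.8277) (20.3613, 1.9984) (20.5749, 0) (28.9158, 0) (48, 11.7215) (48, 15.4137)]
12. shoelace: 256.3866

Area of P7's cell: 256.3866 (6 vertices)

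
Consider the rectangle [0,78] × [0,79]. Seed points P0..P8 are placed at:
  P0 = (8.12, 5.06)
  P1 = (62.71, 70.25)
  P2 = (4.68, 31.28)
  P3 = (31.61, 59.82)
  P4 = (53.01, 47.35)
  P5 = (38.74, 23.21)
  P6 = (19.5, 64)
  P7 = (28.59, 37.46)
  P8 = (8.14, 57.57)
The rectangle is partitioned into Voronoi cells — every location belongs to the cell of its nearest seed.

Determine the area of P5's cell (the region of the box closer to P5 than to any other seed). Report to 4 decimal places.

Area of P5's cell: 1476.7815

1. box [0,78]×[0,79]: [(0, 0) (78, 0) (78, 79) (0, 79)]
2. ⊥bis P5·P0 via (23.43,14.135): [(0, 53.6626) (31.8085, 0) (78, 0) (78, 79) (0, 79)]  |A|=5308.5355
3. ⊥bis P5·P1 via (50.725,46.73): [(0, 72.5778) (0, 53.6626) (31.8085, 0) (78, 0) (78, 32.8316)]  |A|=3257.4994
4. ⊥bis P5·P2 via (21.71,27.245): [(28.955, 57.8232) (19.982, 19.9519) (31.8085, 0) (78, 0) (78, 32.8316)]  |A|=2454.0392
5. ⊥bis P5·P3 via (35.175,41.515): [(53.8295, 45.1481) (24.6032, 39.4561) (19.982, 19.9519) (31.8085, 0) (78, 0) (78, 32.8316)]  |A|=2198.023
6. ⊥bis P5·P4 via (45.875,35.28): [(35.2897, 41.5373) (24.6032, 39.4561) (19.982, 19.9519) (31.8085, 0) (78, 0) (78, 16.2898)]  |A|=1686.9617
7. ⊥bis P5·P6 via (29.12,43.605): [(35.2897, 41.5373) (24.6032, 39.4561) (19.982, 19.9519) (31.8085, 0) (78, 0) (78, 16.2898)]  |A|=1686.9617
8. ⊥bis P5·P7 via (33.665,30.335): [(42.9965, 36.9816) (20.1636, 20.7182) (19.982, 19.9519) (31.8085, 0) (78, 0) (78, 16.2898)]  |A|=1476.7815
9. ⊥bis P5·P8 via (23.44,40.39): [(42.9965, 36.9816) (20.1636, 20.7182) (19.982, 19.9519) (31.8085, 0) (78, 0) (78, 16.2898)]  |A|=1476.7815
10. canonical 6-gon: [(42.9965, 36.9816) (20.1636, 20.7182) (19.982, 19.9519) (31.8085, 0) (78, 0) (78, 16.2898)]
11. shoelace: 1476.7815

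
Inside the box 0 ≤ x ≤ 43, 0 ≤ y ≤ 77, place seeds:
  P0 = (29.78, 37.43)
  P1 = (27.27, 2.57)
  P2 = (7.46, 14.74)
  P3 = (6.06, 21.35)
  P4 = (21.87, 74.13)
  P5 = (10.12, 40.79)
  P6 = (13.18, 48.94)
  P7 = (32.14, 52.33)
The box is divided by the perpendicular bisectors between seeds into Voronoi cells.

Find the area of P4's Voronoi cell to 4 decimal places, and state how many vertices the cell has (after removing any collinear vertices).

Area of P4's cell: 525.0402 (5 vertices)

1. box [0,43]×[0,77]: [(0, 0) (43, 0) (43, 77) (0, 77)]
2. ⊥bis P4·P0 via (25.825,55.78): [(0, 50.2139) (43, 59.4818) (43, 77) (0, 77)]  |A|=952.5434
3. ⊥bis P4·P1 via (24.57,38.35): [(0, 50.2139) (43, 59.4818) (43, 77) (0, 77)]  |A|=952.5434
4. ⊥bis P4·P2 via (14.665,44.435): [(0, 50.2139) (43, 59.4818) (43, 77) (0, 77)]  |A|=952.5434
5. ⊥bis P4·P3 via (13.965,47.74): [(0, 51.9231) (3.3184, 50.9291) (43, 59.4818) (43, 77) (0, 77)]  |A|=949.7074
6. ⊥bis P4·P5 via (15.995,57.46): [(0, 63.0971) (22.6833, 55.1029) (43, 59.4818) (43, 77) (0, 77)]  |A|=806.4268
7. ⊥bis P4·P6 via (17.525,61.535): [(0, 67.5807) (30.984, 56.8919) (43, 59.4818) (43, 77) (0, 77)]  |A|=683.4962
8. ⊥bis P4·P7 via (27.005,63.23): [(0, 67.5807) (20.9205, 60.3636) (43, 70.7653) (43, 77) (0, 77)]  |A|=525.0402
9. canonical 5-gon: [(0, 67.5807) (20.9205, 60.3636) (43, 70.7653) (43, 77) (0, 77)]
10. shoelace: 525.0402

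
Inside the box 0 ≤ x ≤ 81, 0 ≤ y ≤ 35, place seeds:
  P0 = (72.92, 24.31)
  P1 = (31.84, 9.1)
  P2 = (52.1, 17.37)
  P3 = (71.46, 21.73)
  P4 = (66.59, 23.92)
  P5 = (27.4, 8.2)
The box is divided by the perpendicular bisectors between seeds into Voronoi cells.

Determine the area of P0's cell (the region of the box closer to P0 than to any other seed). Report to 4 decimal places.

1. box [0,81]×[0,35]: [(0, 0) (81, 0) (81, 35) (0, 35)]
2. ⊥bis P0·P1 via (52.38,16.705): [(58.5651, 0) (81, 0) (81, 35) (45.6062, 35)]  |A|=1012.0023
3. ⊥bis P0·P2 via (62.51,20.84): [(69.4567, 0) (81, 0) (81, 35) (57.79, 35)]  |A|=608.1833
4. ⊥bis P0·P3 via (72.19,23.02): [(59.3639, 30.2782) (81, 18.0345) (81, 35) (57.79, 35)]  |A|=238.3303
5. ⊥bis P0·P4 via (69.755,24.115): [(69.7369, 24.4082) (81, 18.0345) (81, 35) (69.0844, 35)]  |A|=158.646
6. ⊥bis P0·P5 via (50.16,16.255): [(69.7369, 24.4082) (81, 18.0345) (81, 35) (69.0844, 35)]  |A|=158.646
7. canonical 4-gon: [(69.7369, 24.4082) (81, 18.0345) (81, 35) (69.0844, 35)]
8. shoelace: 158.646

Area of P0's cell: 158.6460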